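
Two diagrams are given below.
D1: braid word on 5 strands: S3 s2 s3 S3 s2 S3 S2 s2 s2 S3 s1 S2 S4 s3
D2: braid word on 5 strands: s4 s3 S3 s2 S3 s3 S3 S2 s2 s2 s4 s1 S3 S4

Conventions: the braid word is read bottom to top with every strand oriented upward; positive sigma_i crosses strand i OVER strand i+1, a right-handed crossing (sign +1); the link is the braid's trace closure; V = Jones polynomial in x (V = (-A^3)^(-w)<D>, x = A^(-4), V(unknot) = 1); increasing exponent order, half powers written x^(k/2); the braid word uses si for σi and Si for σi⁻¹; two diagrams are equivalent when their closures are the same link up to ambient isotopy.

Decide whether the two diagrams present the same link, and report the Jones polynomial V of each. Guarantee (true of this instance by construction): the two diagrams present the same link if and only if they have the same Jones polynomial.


equivalent: yes
D1 (bracket A^-8 - A^-4 + 1 - A^4 + A^8; 14 crossings at w = 0): V = x^-2 - x^-1 + 1 - x + x^2
V(D2) = x^-2 - x^-1 + 1 - x + x^2  [14 crossings, <D> = A^-2 - A^2 + A^6 - A^10 + A^14, w = +2]
observation: all 2 diagrams share one V(x), hence one class


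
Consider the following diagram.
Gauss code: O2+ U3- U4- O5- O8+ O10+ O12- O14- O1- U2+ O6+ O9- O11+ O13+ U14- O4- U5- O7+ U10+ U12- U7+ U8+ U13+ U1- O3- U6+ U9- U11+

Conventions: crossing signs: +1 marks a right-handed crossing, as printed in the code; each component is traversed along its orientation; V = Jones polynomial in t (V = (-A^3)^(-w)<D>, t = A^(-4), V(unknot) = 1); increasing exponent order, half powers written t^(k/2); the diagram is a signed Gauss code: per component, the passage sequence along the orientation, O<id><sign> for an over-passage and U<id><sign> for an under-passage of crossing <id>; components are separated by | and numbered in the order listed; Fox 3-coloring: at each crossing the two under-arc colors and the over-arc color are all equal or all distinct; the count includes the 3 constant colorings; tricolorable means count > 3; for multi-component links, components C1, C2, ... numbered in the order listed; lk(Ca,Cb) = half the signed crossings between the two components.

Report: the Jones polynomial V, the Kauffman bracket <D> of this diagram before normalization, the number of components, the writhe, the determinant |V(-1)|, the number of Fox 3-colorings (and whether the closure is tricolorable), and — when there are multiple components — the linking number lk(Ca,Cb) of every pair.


V(t) = t^-4 - t^-3 + t^-2 - 2t^-1 + 2 - t + t^2
bracket: A^-8 - A^-4 + 2 - 2A^4 + A^8 - A^12 + A^16, w = 0
1 component, writhe 0, over 14 crossings
det 9, colorings 9 of 3^14 — tricolorable
observation: w = 0 shifts under R1 moves; the (-A^3)^(0) factor cancels that in V


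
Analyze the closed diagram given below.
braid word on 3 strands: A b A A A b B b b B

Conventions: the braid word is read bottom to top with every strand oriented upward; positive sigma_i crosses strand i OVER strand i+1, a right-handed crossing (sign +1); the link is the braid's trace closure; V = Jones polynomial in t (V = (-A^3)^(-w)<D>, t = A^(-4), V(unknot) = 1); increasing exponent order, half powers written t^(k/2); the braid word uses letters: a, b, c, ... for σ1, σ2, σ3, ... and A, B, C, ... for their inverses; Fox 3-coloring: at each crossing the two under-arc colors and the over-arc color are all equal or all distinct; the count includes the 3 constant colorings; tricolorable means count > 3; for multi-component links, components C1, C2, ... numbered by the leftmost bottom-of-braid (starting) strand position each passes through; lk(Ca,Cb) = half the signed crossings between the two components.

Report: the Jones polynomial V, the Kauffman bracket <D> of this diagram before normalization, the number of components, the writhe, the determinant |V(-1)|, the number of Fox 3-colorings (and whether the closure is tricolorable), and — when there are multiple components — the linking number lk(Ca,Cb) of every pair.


V = t^-5 - 2t^-4 + 2t^-3 - 2t^-2 + 2t^-1 - 1 + t
<D> = A^-10 - A^-6 + 2A^-2 - 2A^2 + 2A^6 - 2A^10 + A^14 (w = -2)
1 component over 10 crossings, w = -2
3 Fox colorings among 3^10, |V(-1)| = 11: not tricolorable
why: det 11 = |V(-1)|; not divisible by 3, so not tricolorable


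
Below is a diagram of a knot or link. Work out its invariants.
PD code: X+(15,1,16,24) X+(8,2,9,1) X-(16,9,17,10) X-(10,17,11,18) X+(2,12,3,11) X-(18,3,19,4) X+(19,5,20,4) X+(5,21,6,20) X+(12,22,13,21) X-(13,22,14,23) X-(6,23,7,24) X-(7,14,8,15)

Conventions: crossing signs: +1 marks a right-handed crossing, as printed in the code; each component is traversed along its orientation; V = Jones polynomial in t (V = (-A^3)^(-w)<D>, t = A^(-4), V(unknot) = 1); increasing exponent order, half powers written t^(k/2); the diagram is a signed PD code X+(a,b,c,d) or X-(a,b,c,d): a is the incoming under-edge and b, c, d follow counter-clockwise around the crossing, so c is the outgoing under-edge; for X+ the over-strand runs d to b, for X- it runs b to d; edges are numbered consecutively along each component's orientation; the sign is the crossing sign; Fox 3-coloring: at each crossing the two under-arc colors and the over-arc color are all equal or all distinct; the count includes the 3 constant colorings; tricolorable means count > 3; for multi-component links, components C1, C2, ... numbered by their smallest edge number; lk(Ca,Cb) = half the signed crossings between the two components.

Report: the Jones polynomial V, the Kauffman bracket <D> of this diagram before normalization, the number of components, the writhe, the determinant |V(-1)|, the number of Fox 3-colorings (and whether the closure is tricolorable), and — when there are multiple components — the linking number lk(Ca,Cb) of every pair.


Jones polynomial: V(t) = 1
<D> = 1; writhe 0
components 1, writhe 0 (12 crossings)
3-colorings: 3 of 3^12, det 1 — not tricolorable
note: |V(-1)| = 1: so not tricolorable, since 3 does not divide 1


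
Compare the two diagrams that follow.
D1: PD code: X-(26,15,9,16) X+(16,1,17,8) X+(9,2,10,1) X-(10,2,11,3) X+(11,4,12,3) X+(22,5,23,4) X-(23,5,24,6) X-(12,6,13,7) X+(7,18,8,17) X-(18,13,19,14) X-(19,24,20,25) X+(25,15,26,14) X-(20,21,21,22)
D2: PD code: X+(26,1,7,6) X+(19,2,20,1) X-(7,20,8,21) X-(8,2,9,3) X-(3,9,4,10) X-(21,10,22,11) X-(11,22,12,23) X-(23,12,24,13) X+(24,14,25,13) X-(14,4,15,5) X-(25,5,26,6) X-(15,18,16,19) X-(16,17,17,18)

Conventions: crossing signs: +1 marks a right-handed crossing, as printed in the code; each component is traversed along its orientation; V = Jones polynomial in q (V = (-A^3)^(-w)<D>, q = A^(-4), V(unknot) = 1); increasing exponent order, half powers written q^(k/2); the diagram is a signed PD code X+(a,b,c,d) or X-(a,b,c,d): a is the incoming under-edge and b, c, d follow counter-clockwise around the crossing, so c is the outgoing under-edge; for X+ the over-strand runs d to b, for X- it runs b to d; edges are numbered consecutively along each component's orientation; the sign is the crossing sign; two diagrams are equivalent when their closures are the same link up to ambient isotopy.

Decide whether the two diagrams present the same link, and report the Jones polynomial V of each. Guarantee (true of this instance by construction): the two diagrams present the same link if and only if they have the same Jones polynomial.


equivalent: no
V(D1) = -q^(1/2) - q^(5/2)  (w -1, c 13, <D> = A^-13 + A^-5)
V(D2) = q^(-13/2) - q^(-11/2) + q^(-9/2) - 2q^(-7/2) - q^(-3/2)  [13 crossings, <D> = A^-15 + 2A^-7 - A^-3 + A - A^5, w = -7]
key observation: 2 classes among 2 diagrams; unequal V(q) rules out equality


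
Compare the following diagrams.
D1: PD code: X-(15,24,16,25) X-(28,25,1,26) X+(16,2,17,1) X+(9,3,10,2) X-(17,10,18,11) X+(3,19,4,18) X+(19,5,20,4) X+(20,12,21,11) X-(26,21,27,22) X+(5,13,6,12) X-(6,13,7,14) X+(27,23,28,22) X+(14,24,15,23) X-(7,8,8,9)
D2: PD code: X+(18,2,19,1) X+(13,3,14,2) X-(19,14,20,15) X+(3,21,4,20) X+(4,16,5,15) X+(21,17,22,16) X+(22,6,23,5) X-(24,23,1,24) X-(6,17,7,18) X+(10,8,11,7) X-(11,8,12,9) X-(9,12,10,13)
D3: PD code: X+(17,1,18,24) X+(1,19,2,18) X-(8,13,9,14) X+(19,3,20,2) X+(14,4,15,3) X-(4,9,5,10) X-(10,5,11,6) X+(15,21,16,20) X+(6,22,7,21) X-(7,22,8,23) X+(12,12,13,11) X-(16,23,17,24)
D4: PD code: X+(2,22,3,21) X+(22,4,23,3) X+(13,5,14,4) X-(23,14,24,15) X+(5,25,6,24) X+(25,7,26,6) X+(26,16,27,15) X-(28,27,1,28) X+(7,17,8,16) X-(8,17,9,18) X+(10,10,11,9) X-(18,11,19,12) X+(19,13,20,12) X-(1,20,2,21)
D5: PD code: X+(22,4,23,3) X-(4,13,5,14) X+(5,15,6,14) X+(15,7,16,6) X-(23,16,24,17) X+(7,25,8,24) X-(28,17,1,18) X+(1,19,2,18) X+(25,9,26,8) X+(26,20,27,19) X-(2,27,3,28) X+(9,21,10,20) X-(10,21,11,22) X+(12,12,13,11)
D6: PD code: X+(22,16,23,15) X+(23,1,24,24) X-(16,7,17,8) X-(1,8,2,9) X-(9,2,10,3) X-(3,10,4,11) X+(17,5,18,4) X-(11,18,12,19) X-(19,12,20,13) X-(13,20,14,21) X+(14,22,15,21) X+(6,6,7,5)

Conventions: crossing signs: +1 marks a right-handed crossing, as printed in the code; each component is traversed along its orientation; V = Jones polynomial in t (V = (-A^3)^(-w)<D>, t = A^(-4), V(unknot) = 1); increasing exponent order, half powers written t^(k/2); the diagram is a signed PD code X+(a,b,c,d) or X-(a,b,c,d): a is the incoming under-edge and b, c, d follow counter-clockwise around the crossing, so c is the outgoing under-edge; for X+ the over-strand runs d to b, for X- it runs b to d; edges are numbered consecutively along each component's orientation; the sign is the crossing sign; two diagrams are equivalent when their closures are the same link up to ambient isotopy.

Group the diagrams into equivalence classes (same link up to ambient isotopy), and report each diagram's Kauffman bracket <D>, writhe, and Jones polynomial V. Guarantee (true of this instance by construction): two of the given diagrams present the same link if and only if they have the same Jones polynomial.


grouping into links: {D1, D2, D4, D5} | {D3} | {D6}
V(D1) = t - t^2 + 2t^3 - t^4 + t^5 - t^6  (w +2, c 14, <D> = -A^-18 + A^-14 - A^-10 + 2A^-6 - A^-2 + A^2)
D2 (bracket -A^-18 + A^-14 - A^-10 + 2A^-6 - A^-2 + A^2; 12 crossings at w = +2): V = t - t^2 + 2t^3 - t^4 + t^5 - t^6
V(D3) = -t^-3 + t^-2 - t^-1 + 3 - t + t^2 - t^3  (w +2, c 12, <D> = -A^-6 + A^-2 - A^2 + 3A^6 - A^10 + A^14 - A^18)
V(D4) = t - t^2 + 2t^3 - t^4 + t^5 - t^6  [14 crossings, <D> = -A^-12 + A^-8 - A^-4 + 2 - A^4 + A^8, w = +4]
V(D5) = t - t^2 + 2t^3 - t^4 + t^5 - t^6  (w +4, c 14, <D> = -A^-12 + A^-8 - A^-4 + 2 - A^4 + A^8)
V(D6) = -t^-4 + t^-3 + t^-1  [12 crossings, <D> = A^-2 + A^6 - A^10, w = -2]
why: comparing 6 Jones polynomials yields 3 groups


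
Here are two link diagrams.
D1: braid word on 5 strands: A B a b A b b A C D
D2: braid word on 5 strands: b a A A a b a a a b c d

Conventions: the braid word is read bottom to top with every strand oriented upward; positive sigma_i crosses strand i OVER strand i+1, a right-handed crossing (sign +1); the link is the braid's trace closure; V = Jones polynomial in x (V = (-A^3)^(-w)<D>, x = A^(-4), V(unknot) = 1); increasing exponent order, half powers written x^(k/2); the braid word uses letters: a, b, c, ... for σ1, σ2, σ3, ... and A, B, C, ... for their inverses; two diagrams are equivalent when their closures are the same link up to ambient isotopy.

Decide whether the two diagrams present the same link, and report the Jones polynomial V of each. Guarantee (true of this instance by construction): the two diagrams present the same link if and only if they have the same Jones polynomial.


same link: no
V(D1) = -x^-3 + 2x^-2 - 2x^-1 + 3 - 2x + 2x^2 - x^3  [10 crossings, <D> = -A^-18 + 2A^-14 - 2A^-10 + 3A^-6 - 2A^-2 + 2A^2 - A^6, w = -2]
V(D2) = x^2 + 2x^4 - 2x^5 + x^6 - 2x^7 + x^8  (w +8, c 12, <D> = A^-8 - 2A^-4 + 1 - 2A^4 + 2A^8 + A^16)
note: comparing 2 Jones polynomials yields 2 groups


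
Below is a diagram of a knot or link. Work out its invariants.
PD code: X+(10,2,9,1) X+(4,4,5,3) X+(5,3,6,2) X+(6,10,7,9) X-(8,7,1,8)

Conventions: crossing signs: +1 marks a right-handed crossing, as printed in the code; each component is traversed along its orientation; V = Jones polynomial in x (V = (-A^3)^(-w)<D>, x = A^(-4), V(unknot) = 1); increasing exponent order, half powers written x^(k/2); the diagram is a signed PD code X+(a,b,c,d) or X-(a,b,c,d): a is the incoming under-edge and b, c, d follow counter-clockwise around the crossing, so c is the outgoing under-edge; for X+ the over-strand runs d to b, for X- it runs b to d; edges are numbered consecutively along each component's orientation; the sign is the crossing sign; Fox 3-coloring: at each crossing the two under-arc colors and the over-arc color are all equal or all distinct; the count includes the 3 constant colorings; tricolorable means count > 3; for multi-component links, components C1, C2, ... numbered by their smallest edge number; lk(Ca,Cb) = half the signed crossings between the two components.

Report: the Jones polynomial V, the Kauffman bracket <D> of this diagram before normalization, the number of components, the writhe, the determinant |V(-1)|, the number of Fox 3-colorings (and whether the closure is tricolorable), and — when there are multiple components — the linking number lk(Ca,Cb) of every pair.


V = -x^(1/2) - x^(5/2)
<D> = A^-1 + A^7 (w = +3)
2 components over 5 crossings, w = +3
lk(C1,C2): +1
3 Fox colorings among 3^5, |V(-1)| = 2: not tricolorable
why: det 2 = |V(-1)|; not divisible by 3, so not tricolorable


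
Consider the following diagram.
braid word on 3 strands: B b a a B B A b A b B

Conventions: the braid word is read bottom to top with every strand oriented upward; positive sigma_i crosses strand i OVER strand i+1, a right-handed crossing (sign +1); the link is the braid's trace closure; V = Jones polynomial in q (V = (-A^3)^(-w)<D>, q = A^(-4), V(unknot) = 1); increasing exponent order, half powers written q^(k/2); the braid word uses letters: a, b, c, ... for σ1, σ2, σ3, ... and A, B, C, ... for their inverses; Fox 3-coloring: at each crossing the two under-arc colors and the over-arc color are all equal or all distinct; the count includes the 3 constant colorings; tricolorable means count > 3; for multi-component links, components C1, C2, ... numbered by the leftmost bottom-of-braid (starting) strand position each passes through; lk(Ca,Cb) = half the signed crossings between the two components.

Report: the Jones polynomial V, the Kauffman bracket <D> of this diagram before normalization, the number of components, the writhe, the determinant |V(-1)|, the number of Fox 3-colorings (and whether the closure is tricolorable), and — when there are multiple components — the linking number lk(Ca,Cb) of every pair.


V = -q^(-5/2) - q^(-1/2)
<D> = A^-1 + A^7 (w = -1)
2 components over 11 crossings, w = -1
lk(C1,C2): -1
3 Fox colorings among 3^11, |V(-1)| = 2: not tricolorable
why: span 2 respects span(V) <= c + mu - 1 = 12 for this 2-component diagram


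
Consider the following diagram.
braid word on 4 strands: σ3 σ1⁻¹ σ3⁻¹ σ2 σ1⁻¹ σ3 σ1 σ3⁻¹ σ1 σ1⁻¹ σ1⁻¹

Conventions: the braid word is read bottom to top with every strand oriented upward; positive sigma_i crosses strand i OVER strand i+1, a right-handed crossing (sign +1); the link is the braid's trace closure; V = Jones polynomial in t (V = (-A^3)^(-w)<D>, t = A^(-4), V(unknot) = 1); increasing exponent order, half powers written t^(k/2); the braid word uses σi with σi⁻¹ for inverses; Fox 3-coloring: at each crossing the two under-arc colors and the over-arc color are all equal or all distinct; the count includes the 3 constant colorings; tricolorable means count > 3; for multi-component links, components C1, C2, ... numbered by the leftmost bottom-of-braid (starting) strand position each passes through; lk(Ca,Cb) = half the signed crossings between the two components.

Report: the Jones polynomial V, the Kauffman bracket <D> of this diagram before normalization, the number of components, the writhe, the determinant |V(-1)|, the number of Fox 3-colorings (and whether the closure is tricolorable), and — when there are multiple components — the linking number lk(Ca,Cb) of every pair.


V(t) = t^-3 + t^-2 + t^-1 + 1
bracket: -A^-3 - A - A^5 - A^9, w = -1
3 components, writhe -1, over 11 crossings
lk(C1,C2) = -1
linking number lk(C1,C3) = 0
lk(C2,C3): 0
det 0, colorings 9 of 3^11 — tricolorable
observation: the 3 component pairs carry total linking -1


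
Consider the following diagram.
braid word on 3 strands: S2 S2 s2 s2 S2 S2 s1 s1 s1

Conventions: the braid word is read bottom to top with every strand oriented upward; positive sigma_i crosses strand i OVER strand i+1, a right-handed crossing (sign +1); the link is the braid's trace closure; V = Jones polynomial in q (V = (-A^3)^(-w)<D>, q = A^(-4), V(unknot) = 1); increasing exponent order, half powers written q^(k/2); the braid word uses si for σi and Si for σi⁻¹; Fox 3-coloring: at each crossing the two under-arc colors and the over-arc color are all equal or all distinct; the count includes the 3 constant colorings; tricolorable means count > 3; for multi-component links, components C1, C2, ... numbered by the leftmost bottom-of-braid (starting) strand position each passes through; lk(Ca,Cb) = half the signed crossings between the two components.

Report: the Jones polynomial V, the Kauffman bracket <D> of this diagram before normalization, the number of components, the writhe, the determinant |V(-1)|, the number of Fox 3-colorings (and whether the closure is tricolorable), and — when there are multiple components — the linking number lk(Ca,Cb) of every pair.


V = -q^(-3/2) - 2q^(1/2) + q^(3/2) - q^(5/2) + q^(7/2)
<D> = -A^-11 + A^-7 - A^-3 + 2A + A^9 (w = +1)
2 components over 9 crossings, w = +1
lk(C1,C2): -1
9 Fox colorings among 3^9, |V(-1)| = 6: tricolorable
why: w = +1 shifts under R1 moves; the (-A^3)^(-1) factor cancels that in V


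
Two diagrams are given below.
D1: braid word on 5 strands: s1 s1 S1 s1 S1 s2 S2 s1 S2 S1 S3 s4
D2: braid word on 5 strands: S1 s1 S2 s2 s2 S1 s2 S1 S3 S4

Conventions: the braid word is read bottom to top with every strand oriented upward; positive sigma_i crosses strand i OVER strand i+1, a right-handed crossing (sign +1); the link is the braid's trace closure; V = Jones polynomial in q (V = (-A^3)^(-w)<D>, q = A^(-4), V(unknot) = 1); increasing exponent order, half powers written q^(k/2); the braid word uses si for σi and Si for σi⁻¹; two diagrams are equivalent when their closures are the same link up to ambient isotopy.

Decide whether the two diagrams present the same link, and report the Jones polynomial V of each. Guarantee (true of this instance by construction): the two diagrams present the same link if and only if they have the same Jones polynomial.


same link: no
V(D1) = 1  [12 crossings, <D> = 1, w = 0]
V(D2) = q^-2 - q^-1 + 1 - q + q^2  (w -2, c 10, <D> = A^-14 - A^-10 + A^-6 - A^-2 + A^2)
note: 2 values of V(q) split the 2 diagrams


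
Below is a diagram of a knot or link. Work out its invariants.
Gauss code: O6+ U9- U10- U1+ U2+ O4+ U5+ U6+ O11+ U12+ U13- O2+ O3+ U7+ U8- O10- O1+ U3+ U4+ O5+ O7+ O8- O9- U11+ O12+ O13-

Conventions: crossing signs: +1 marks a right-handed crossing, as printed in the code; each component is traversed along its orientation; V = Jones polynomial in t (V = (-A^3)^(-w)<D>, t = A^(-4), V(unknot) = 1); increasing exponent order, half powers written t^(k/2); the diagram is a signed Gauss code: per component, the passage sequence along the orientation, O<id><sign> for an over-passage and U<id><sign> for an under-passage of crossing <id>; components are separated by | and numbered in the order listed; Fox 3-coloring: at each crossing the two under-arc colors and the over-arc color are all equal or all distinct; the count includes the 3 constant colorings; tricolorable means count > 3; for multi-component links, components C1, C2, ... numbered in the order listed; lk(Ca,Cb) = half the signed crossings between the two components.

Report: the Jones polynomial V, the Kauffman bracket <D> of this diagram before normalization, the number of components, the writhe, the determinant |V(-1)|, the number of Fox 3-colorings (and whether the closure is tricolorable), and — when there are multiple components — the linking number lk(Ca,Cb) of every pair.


Jones polynomial: V(t) = t - t^2 + 2t^3 - t^4 + t^5 - t^6
<D> = A^-9 - A^-5 + A^-1 - 2A^3 + A^7 - A^11; writhe +5
components 1, writhe +5 (13 crossings)
3-colorings: 3 of 3^13, det 7 — not tricolorable
note: w = +5 shifts under R1 moves; the (-A^3)^(-5) factor cancels that in V


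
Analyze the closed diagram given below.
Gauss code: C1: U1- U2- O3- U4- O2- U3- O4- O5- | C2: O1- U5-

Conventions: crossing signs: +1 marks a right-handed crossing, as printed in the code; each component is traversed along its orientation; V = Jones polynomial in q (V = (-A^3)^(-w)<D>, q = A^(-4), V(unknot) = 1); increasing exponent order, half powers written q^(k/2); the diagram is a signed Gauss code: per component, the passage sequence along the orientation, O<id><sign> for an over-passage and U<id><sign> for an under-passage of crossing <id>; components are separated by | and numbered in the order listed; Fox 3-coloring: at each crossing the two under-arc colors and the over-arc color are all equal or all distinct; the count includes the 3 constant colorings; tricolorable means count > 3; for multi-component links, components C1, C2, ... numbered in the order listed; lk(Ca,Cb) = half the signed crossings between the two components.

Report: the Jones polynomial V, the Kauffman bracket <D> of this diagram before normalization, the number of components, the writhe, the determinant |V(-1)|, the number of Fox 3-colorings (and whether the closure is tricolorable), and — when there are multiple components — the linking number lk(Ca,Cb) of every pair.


Jones polynomial: V(q) = q^(-13/2) - q^(-11/2) + q^(-9/2) - 2q^(-7/2) - q^(-3/2)
<D> = A^-9 + 2A^-1 - A^3 + A^7 - A^11; writhe -5
components 2, writhe -5 (5 crossings)
linking number lk(C1,C2) = -1
3-colorings: 9 of 3^5, det 6 — tricolorable
note: |V(-1)| = 6: so tricolorable, since 3 divides 6


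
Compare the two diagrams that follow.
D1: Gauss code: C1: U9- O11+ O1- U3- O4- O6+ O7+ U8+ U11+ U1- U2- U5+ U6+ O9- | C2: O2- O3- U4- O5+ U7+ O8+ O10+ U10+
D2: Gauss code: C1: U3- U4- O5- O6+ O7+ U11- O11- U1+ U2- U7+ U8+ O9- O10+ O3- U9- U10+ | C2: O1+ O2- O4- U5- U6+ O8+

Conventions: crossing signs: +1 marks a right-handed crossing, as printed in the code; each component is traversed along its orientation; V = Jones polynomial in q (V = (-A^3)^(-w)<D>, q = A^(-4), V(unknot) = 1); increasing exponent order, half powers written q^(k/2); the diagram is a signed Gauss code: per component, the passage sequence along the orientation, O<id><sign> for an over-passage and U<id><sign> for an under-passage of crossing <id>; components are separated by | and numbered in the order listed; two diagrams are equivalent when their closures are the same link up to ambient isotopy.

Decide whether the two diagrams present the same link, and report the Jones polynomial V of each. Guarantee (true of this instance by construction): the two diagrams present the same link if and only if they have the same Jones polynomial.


same link: yes
V(D1) = -q^(-1/2) - q^(1/2)  [11 crossings, <D> = A + A^5, w = +1]
V(D2) = -q^(-1/2) - q^(1/2)  [11 crossings, <D> = A^-5 + A^-1, w = -1]
insight: from 11 to 11 crossings by R-moves: one link, two diagrams


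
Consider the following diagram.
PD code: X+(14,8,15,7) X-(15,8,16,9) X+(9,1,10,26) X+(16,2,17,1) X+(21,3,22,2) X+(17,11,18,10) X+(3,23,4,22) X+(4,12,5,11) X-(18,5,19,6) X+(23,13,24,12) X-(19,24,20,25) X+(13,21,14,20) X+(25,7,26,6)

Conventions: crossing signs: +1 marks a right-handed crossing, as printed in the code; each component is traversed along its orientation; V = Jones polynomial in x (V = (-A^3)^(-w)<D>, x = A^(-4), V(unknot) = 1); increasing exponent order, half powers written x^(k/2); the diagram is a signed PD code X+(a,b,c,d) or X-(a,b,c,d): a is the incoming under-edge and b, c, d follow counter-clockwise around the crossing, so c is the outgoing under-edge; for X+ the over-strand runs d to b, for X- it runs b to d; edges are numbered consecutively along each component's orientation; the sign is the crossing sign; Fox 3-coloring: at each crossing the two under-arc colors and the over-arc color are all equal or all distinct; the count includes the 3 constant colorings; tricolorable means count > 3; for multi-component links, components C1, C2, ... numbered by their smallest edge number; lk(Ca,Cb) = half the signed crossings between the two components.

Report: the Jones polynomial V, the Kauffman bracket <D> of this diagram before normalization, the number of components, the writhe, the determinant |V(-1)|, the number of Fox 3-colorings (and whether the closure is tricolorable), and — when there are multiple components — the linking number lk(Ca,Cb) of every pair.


V = x^2 + x^4 - x^5 + x^6 - x^7
<D> = A^-7 - A^-3 + A - A^5 - A^13 (w = +7)
1 component over 13 crossings, w = +7
3 Fox colorings among 3^13, |V(-1)| = 5: not tricolorable
why: |V(-1)| = 5: so not tricolorable, since 3 does not divide 5


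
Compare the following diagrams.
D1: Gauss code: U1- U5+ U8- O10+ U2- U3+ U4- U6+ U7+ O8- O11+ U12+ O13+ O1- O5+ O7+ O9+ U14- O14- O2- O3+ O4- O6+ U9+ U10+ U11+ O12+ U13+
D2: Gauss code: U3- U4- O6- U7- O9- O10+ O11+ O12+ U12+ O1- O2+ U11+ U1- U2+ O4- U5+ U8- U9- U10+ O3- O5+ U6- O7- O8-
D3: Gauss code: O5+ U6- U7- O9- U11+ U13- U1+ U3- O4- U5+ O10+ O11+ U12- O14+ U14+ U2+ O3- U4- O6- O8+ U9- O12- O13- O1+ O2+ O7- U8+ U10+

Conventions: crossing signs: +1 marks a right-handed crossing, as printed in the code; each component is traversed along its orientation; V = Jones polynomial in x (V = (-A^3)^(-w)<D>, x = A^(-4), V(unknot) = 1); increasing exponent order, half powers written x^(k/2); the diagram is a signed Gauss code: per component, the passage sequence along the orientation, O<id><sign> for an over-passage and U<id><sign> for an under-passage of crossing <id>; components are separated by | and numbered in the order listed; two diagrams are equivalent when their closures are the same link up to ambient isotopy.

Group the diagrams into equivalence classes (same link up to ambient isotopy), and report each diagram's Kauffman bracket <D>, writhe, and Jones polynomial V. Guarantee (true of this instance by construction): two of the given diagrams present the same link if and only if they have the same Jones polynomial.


equivalence classes: {D1} | {D2} | {D3}
D1 (bracket -A^-12 + A^-8 - A^-4 + 2 - A^4 + A^8; 14 crossings at w = +4): V = x - x^2 + 2x^3 - x^4 + x^5 - x^6
V(D2) = -x^-6 + x^-5 - x^-4 + 2x^-3 - x^-2 + x^-1  (w -2, c 12, <D> = A^-2 - A^2 + 2A^6 - A^10 + A^14 - A^18)
V(D3) = x^-4 - x^-3 + x^-2 - 2x^-1 + 2 - x + x^2  [14 crossings, <D> = A^-8 - A^-4 + 2 - 2A^4 + A^8 - A^12 + A^16, w = 0]
key observation: 3 values of V(x) split the 3 diagrams


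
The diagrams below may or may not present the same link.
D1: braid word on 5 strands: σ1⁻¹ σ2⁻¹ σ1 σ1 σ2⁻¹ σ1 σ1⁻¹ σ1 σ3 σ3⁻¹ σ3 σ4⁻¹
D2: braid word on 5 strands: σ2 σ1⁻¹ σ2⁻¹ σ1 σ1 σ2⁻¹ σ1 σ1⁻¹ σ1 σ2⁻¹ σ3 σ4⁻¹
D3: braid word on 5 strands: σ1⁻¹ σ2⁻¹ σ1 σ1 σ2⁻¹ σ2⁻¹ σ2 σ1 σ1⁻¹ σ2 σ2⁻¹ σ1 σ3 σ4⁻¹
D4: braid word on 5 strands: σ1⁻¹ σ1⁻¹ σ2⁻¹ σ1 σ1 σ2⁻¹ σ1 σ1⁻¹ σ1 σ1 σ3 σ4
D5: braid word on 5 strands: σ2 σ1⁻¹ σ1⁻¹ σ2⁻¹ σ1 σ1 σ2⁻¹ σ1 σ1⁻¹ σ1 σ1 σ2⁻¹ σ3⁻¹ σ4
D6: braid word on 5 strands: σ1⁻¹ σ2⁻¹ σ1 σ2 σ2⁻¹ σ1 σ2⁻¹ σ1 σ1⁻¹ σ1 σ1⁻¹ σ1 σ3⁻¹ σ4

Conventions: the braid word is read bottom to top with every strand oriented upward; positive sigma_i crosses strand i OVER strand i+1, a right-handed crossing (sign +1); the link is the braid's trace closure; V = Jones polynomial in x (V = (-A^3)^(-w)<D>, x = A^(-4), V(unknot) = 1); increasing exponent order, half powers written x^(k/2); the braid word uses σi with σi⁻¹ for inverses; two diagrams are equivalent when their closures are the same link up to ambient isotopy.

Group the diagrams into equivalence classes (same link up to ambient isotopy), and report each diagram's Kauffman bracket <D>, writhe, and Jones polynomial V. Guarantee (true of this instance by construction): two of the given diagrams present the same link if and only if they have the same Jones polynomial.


classes: {D1, D2, D3, D4, D5, D6}
V(D1) = x^-2 + 2 + x^2  [12 crossings, <D> = A^-8 + 2 + A^8, w = 0]
V(D2) = x^-2 + 2 + x^2  [12 crossings, <D> = A^-8 + 2 + A^8, w = 0]
D3 (bracket A^-8 + 2 + A^8; 14 crossings at w = 0): V = x^-2 + 2 + x^2
D4 (bracket A^-2 + 2A^6 + A^14; 12 crossings at w = +2): V = x^-2 + 2 + x^2
V(D5) = x^-2 + 2 + x^2  (w 0, c 14, <D> = A^-8 + 2 + A^8)
D6 (bracket A^-8 + 2 + A^8; 14 crossings at w = 0): V = x^-2 + 2 + x^2
note: one V(x) for all 6 diagrams — one class (guaranteed)


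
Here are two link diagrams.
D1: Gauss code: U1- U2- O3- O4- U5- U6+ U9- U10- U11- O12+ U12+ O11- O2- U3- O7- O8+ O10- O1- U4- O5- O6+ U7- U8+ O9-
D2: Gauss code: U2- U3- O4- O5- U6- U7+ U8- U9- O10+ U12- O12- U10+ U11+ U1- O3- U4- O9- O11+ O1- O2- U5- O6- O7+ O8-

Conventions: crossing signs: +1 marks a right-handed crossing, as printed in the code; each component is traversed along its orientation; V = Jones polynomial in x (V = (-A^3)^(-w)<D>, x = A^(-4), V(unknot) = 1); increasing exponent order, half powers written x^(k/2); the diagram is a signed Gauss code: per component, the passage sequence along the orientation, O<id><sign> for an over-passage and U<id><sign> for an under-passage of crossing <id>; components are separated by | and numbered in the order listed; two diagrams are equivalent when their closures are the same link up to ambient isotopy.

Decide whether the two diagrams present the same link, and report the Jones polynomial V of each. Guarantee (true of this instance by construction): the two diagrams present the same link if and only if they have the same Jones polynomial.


equivalent: yes
D1 (bracket A^-10 + A^-2 - A^2 + A^6 - A^10; 12 crossings at w = -6): V = -x^-7 + x^-6 - x^-5 + x^-4 + x^-2
V(D2) = -x^-7 + x^-6 - x^-5 + x^-4 + x^-2  [12 crossings, <D> = A^-10 + A^-2 - A^2 + A^6 - A^10, w = -6]
observation: one V(x) for all 2 diagrams — one class (guaranteed)


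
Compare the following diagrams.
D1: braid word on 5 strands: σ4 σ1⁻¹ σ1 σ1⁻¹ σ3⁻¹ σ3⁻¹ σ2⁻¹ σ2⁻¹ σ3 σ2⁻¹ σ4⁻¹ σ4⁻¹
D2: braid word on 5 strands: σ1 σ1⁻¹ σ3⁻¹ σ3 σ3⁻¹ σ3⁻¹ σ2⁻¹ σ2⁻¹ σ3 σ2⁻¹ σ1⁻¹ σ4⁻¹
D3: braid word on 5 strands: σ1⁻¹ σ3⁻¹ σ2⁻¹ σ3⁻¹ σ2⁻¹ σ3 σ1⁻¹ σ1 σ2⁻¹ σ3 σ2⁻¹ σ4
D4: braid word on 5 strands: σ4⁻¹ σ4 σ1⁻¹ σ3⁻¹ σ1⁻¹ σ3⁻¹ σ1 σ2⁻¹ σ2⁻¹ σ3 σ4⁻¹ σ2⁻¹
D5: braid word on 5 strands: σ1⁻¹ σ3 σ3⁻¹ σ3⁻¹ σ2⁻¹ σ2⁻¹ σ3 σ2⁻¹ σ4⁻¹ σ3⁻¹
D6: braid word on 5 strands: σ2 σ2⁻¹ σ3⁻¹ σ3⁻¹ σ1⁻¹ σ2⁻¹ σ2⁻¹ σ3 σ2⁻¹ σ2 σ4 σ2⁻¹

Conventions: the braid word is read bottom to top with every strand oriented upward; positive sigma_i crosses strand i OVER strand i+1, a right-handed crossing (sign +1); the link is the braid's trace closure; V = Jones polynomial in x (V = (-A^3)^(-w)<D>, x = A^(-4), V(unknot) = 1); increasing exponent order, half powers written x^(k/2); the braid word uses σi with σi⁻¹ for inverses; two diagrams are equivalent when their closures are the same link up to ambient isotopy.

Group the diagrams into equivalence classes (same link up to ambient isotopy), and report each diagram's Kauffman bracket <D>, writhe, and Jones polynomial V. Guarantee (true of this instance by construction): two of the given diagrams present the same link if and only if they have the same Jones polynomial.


classes: {D1, D2, D3, D4, D5, D6}
V(D1) = -x^-6 + x^-5 - x^-4 + 2x^-3 - x^-2 + x^-1  [12 crossings, <D> = A^-14 - A^-10 + 2A^-6 - A^-2 + A^2 - A^6, w = -6]
V(D2) = -x^-6 + x^-5 - x^-4 + 2x^-3 - x^-2 + x^-1  (w -6, c 12, <D> = A^-14 - A^-10 + 2A^-6 - A^-2 + A^2 - A^6)
V(D3) = -x^-6 + x^-5 - x^-4 + 2x^-3 - x^-2 + x^-1  [12 crossings, <D> = A^-8 - A^-4 + 2 - A^4 + A^8 - A^12, w = -4]
D4 (bracket A^-14 - A^-10 + 2A^-6 - A^-2 + A^2 - A^6; 12 crossings at w = -6): V = -x^-6 + x^-5 - x^-4 + 2x^-3 - x^-2 + x^-1
V(D5) = -x^-6 + x^-5 - x^-4 + 2x^-3 - x^-2 + x^-1  (w -6, c 10, <D> = A^-14 - A^-10 + 2A^-6 - A^-2 + A^2 - A^6)
D6 (bracket A^-8 - A^-4 + 2 - A^4 + A^8 - A^12; 12 crossings at w = -4): V = -x^-6 + x^-5 - x^-4 + 2x^-3 - x^-2 + x^-1
note: one V(x) for all 6 diagrams — one class (guaranteed)


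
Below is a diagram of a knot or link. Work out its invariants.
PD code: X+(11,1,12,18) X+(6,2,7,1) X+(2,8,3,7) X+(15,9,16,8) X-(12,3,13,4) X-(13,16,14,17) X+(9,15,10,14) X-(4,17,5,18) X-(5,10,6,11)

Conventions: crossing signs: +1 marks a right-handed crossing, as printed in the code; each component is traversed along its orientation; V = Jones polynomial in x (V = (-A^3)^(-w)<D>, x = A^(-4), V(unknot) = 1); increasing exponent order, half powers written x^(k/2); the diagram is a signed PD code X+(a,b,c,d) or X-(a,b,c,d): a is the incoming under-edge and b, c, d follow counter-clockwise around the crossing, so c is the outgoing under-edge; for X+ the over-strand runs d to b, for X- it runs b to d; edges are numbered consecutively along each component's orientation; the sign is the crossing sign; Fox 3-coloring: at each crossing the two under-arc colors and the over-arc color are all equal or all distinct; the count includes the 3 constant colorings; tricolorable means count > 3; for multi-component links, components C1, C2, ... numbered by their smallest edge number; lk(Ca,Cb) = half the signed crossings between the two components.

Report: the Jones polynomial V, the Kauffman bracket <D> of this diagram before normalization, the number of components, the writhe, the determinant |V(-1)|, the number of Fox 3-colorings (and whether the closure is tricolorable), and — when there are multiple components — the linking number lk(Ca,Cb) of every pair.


V = x^-2 - x^-1 + 2 - 2x + x^2 - x^3 + x^4
<D> = -A^-13 + A^-9 - A^-5 + 2A^-1 - 2A^3 + A^7 - A^11 (w = +1)
1 component over 9 crossings, w = +1
9 Fox colorings among 3^9, |V(-1)| = 9: tricolorable
why: w = +1 (over 9 crossings) is diagram-only; (-A^3)^(-1) removes it from V


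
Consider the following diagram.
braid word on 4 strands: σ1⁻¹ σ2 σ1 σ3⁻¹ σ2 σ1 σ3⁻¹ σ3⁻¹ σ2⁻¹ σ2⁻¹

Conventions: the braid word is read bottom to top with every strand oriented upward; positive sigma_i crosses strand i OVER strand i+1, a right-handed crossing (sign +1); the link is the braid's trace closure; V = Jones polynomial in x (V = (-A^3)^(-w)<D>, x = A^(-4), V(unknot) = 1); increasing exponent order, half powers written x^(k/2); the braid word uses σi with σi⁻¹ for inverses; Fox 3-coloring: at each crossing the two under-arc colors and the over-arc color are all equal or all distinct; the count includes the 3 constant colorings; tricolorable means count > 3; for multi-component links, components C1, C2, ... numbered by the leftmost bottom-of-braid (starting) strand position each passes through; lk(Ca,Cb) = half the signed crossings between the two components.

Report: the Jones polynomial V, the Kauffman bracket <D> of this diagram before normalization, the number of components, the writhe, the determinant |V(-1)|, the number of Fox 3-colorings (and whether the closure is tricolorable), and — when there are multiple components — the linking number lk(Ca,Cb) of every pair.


V(x) = x^(-11/2) - 2x^(-9/2) + 2x^(-7/2) - 3x^(-5/2) + 3x^(-3/2) - 3x^(-1/2) + x^(1/2) - x^(3/2)
bracket: -A^-12 + A^-8 - 3A^-4 + 3 - 3A^4 + 2A^8 - 2A^12 + A^16, w = -2
2 components, writhe -2, over 10 crossings
lk(C1,C2) = 0
det 16, colorings 3 of 3^10 — not tricolorable
observation: every pair of the 2 components has lk = 0


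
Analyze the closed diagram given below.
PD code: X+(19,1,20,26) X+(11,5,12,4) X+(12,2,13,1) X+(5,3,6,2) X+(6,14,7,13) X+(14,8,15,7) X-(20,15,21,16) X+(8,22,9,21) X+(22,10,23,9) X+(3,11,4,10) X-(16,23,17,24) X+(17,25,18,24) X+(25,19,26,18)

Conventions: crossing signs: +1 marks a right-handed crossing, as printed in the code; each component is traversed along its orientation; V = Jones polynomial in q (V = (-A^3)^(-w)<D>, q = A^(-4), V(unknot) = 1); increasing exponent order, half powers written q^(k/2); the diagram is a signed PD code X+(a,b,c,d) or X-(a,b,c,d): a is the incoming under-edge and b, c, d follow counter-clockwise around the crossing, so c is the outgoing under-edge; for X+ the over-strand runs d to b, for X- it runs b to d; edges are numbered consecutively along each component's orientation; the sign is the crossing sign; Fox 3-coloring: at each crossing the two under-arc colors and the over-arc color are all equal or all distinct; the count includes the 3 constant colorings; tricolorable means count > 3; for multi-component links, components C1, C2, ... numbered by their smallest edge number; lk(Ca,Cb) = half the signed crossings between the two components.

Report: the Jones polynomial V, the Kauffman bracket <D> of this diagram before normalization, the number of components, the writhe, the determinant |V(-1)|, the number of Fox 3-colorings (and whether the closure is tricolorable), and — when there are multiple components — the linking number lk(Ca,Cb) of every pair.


V = q^3 - q^4 + 3q^5 - 3q^6 + 4q^7 - 5q^8 + 4q^9 - 3q^10 + 2q^11 - q^12
<D> = A^-21 - 2A^-17 + 3A^-13 - 4A^-9 + 5A^-5 - 4A^-1 + 3A^3 - 3A^7 + A^11 - A^15 (w = +9)
1 component over 13 crossings, w = +9
9 Fox colorings among 3^13, |V(-1)| = 27: tricolorable
why: the span of V is 9, forcing >= 9 crossings in any diagram


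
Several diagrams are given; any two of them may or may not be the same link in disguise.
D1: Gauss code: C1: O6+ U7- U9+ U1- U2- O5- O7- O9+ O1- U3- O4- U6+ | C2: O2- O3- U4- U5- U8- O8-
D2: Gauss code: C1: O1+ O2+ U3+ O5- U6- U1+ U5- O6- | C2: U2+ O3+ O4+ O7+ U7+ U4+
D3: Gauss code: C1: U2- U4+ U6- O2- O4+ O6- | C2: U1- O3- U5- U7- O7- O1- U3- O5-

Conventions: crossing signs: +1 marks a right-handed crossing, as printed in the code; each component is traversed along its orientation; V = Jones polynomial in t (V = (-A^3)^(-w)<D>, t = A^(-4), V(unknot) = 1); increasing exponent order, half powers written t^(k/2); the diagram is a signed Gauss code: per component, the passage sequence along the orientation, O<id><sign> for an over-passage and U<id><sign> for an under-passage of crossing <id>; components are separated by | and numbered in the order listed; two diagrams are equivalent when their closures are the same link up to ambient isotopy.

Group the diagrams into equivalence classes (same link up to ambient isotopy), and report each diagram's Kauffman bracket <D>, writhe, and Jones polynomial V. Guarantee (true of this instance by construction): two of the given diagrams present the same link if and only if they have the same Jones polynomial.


classes: {D1} | {D2} | {D3}
V(D1) = -t^(-11/2) + t^(-9/2) - t^(-7/2) - t^(-3/2)  [9 crossings, <D> = A^-9 + A^-1 - A^3 + A^7, w = -5]
D2 (bracket A^-1 + A^7; 7 crossings at w = +3): V = -t^(1/2) - t^(5/2)
V(D3) = t^(-9/2) - t^(-5/2) - t^(-3/2) - t^(-1/2)  [7 crossings, <D> = A^-13 + A^-9 + A^-5 - A^3, w = -5]
note: 3 values of V(t) split the 3 diagrams


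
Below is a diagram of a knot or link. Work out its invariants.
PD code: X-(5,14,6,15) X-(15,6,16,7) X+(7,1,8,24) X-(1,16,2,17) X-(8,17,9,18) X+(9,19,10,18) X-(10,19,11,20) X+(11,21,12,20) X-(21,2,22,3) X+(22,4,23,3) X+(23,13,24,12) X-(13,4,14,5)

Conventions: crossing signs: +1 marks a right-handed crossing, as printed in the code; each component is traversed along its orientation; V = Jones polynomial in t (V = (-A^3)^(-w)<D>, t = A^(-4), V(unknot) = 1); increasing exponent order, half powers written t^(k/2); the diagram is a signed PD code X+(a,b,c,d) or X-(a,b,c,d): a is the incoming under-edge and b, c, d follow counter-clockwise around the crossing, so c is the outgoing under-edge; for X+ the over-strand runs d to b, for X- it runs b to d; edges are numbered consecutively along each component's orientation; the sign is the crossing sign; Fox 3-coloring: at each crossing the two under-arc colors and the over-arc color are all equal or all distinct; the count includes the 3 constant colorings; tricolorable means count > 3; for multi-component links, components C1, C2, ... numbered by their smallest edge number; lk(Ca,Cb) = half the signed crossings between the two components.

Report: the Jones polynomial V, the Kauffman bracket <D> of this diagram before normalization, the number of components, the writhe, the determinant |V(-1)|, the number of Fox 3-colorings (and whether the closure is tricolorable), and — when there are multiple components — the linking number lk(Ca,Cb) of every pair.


V = t^-5 - 2t^-4 + 2t^-3 - 2t^-2 + 2t^-1 - 1 + t
<D> = A^-10 - A^-6 + 2A^-2 - 2A^2 + 2A^6 - 2A^10 + A^14 (w = -2)
1 component over 12 crossings, w = -2
3 Fox colorings among 3^12, |V(-1)| = 11: not tricolorable
why: w = -2 shifts under R1 moves; the (-A^3)^(2) factor cancels that in V
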